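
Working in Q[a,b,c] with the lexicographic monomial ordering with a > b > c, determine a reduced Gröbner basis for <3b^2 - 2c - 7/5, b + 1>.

G = {b + 1, c - 4/5}

f_1 = 3b^2 - 2c - 7/5, LT = b^2.
f_2 = b + 1, LT = b.

S(f_1,f_2): lcm = b^2. S = -b - 2/3c - 7/15.
  leading term b: subtract (-1)·f_2 from -b - 2/3c - 7/15 → -2/3c + 8/15
  leading term c: no divisor's leading term divides it; move -2/3c to the remainder.
  leading term 1: no divisor's leading term divides it; move 8/15 to the remainder.
  remainder -2/3c + 8/15 ≠ 0; add g_3 = -2/3c + 8/15 to the basis.

The other S-polynomials (S(f_1,g_3), S(f_2,g_3)) all reduce to 0 modulo the current basis, so we have a Gröbner basis.
Inter-reduce: drop elements whose leading term is divisible by another's, tail-reduce, and make monic.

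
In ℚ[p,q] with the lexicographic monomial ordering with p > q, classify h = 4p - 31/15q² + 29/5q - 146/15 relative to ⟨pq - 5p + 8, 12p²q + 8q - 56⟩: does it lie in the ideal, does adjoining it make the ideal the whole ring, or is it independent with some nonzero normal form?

First compute the reduced Gröbner basis of I by Buchberger's algorithm.
f_1 = pq - 5p + 8, LT = pq.
f_2 = 12p²q + 8q - 56, LT = p²q.

S(f_1,f_2): lcm = p²q. S = -5p² + 8p - ⅔q + 14/3.
  leading term p²: no divisor's leading term divides it; move -5p² to the remainder.
  leading term p: no divisor's leading term divides it; move 8p to the remainder.
  leading term q: no divisor's leading term divides it; move -⅔q to the remainder.
  leading term 1: no divisor's leading term divides it; move 14/3 to the remainder.
  remainder -5p² + 8p - ⅔q + 14/3 ≠ 0; add k_3 = -5p² + 8p - ⅔q + 14/3 to the basis.

S(f_1,k_3): lcm = p²q. S = -5p² + 8/5pq + 8p - 2/15q² + 14/15q.
  leading term p²: subtract (1)·k_3 from -5p² + 8/5pq + 8p - 2/15q² + 14/15q → 8/5pq - 2/15q² + 8/5q - 14/3
  leading term pq: subtract (8/5)·f_1 from 8/5pq - 2/15q² + 8/5q - 14/3 → 8p - 2/15q² + 8/5q - 262/15
  leading term p: no divisor's leading term divides it; move 8p to the remainder.
  leading term q²: no divisor's leading term divides it; move -2/15q² to the remainder.
  leading term q: no divisor's leading term divides it; move 8/5q to the remainder.
  leading term 1: no divisor's leading term divides it; move -262/15 to the remainder.
  remainder 8p - 2/15q² + 8/5q - 262/15 ≠ 0; add k_4 = 8p - 2/15q² + 8/5q - 262/15 to the basis.

S(f_1,k_4): lcm = pq. S = -5p + 1/60q³ - ⅕q² + 131/60q + 8.
  leading term p: subtract (-⅝)·k_4 from -5p + 1/60q³ - ⅕q² + 131/60q + 8 → 1/60q³ - 17/60q² + 191/60q - 35/12
  leading term q³: no divisor's leading term divides it; move 1/60q³ to the remainder.
  leading term q²: no divisor's leading term divides it; move -17/60q² to the remainder.
  leading term q: no divisor's leading term divides it; move 191/60q to the remainder.
  leading term 1: no divisor's leading term divides it; move -35/12 to the remainder.
  remainder 1/60q³ - 17/60q² + 191/60q - 35/12 ≠ 0; add k_5 = 1/60q³ - 17/60q² + 191/60q - 35/12 to the basis.

The other S-polynomials (S(f_2,k_3), S(f_2,k_4), S(k_3,k_4), S(f_1,k_5), S(f_2,k_5), S(k_3,k_5), S(k_4,k_5)) all reduce to 0 modulo the current basis, so we have a Gröbner basis.
Inter-reduce: drop elements whose leading term is divisible by another's, tail-reduce, and make monic.
Reduced Gröbner basis: {p - 1/60q² + ⅕q - 131/60, q³ - 17q² + 191q - 175}.
Label its elements g_1 = p - 1/60q² + ⅕q - 131/60, g_2 = q³ - 17q² + 191q - 175.

Reduce h = 4p - 31/15q² + 29/5q - 146/15 modulo G:
  leading term p: subtract (4)·g_1 from 4p - 31/15q² + 29/5q - 146/15 → -2q² + 5q - 1
  leading term q²: no divisor's leading term divides it; move -2q² to the remainder.
  leading term q: no divisor's leading term divides it; move 5q to the remainder.
  leading term 1: no divisor's leading term divides it; move -1 to the remainder.
  normal form = -2q² + 5q - 1.
The normal form is nonzero, so h ∉ I. Since h minus its normal form lies in I, I + (h) = I + (r) where r = -2q² + 5q - 1; decide whether this ideal is the whole ring.
Run Buchberger on G together with r (pairs among the g_i already reduce to 0 since G is a Gröbner basis):
g_1 = p - 1/60q² + ⅕q - 131/60, LT = p.
g_2 = q³ - 17q² + 191q - 175, LT = q³.
r = -2q² + 5q - 1, LT = q².

S(g_2,r): lcm = q³. S = -29/2q² + 381/2q - 175.
  leading term q²: subtract (29/4)·r from -29/2q² + 381/2q - 175 → 617/4q - 671/4
  leading term q: no divisor's leading term divides it; move 617/4q to the remainder.
  leading term 1: no divisor's leading term divides it; move -671/4 to the remainder.
  remainder 617/4q - 671/4 ≠ 0; add m_4 = 617/4q - 671/4 to the basis.

S(g_2,m_4): lcm = q³. S = -9818/617q² + 191q - 175.
  leading term q²: subtract (4909/617)·r from -9818/617q² + 191q - 175 → 93302/617q - 103066/617
  leading term q: subtract (373208/380689)·m_4 from 93302/617q - 103066/617 → -986080/380689
  leading term 1: no divisor's leading term divides it; move -986080/380689 to the remainder.
  remainder -986080/380689 ≠ 0; add m_5 = -986080/380689 to the basis.

The other S-polynomials (S(g_1,g_2), S(g_1,r), S(g_1,m_4), S(r,m_4), S(g_1,m_5), S(g_2,m_5), S(r,m_5), S(m_4,m_5)) all reduce to 0 modulo the current basis, so we have a Gröbner basis.
Inter-reduce: drop elements whose leading term is divisible by another's, tail-reduce, and make monic.
Reduced Gröbner basis: {1}.
The reduced Gröbner basis of I + (h) is {1}: the ideal is the whole ring, so the enlarged system has no common solution — adjoining h is inconsistent.

Adjoining 4p - 31/15q² + 29/5q - 146/15 makes the ideal the whole ring: the system is inconsistent.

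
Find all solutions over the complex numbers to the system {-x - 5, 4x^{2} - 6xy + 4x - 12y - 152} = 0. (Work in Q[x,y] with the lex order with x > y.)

Compute a lex Gröbner basis by Buchberger's algorithm.
f_1 = -x - 5, LT = x.
f_2 = 4x^{2} - 6xy + 4x - 12y - 152, LT = x^{2}.

S(f_1,f_2): lcm = x^{2}. S = \tfrac{3}{2}xy + 4x + 3y + 38.
  leading term xy: subtract (-\tfrac{3}{2}y)·f_1 from \tfrac{3}{2}xy + 4x + 3y + 38 → 4x - \tfrac{9}{2}y + 38
  leading term x: subtract (-4)·f_1 from 4x - \tfrac{9}{2}y + 38 → -\tfrac{9}{2}y + 18
  leading term y: no divisor's leading term divides it; move -\tfrac{9}{2}y to the remainder.
  leading term 1: no divisor's leading term divides it; move 18 to the remainder.
  remainder -\tfrac{9}{2}y + 18 ≠ 0; add h_3 = -\tfrac{9}{2}y + 18 to the basis.

The other S-polynomials (S(f_1,h_3), S(f_2,h_3)) all reduce to 0 modulo the current basis, so we have a Gröbner basis.
Inter-reduce: drop elements whose leading term is divisible by another's, tail-reduce, and make monic.
Reduced Gröbner basis: {x + 5, y - 4}.

From the last basis element, y - 4 = 0, so y takes values in {4}. Each choice, substituted upward through the basis, yields the corresponding point(s) of the solution set.
  y = 4: the earlier basis element becomes x + 5 = 0, giving x = -5 — point (-5, 4).
Each listed point satisfies every original equation (direct substitution).

{(-5, 4)}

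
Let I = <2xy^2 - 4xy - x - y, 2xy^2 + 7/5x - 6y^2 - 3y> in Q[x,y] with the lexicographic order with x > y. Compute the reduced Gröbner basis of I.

G = {x + 75/53y^3 - 170/53y^2 - 90/53y, y^4 - 5/3y^3 - 3/2y^2 - 11/30y}

f_1 = 2xy^2 - 4xy - x - y, LT = xy^2.
f_2 = 2xy^2 + 7/5x - 6y^2 - 3y, LT = xy^2.

S(f_1,f_2): lcm = xy^2. S = -2xy - 6/5x + 3y^2 + y.
  reduce S modulo (f_1, f_2):
  remainder -2xy - 6/5x + 3y^2 + y ≠ 0; add g_3 = -2xy - 6/5x + 3y^2 + y to the basis.

S(f_1,g_3): lcm = xy^2. S = -13/5xy - 1/2x + 3/2y^3 + 1/2y^2 - 1/2y.
  reduce S modulo (f_1, f_2, g_3):
  remainder 53/50x + 3/2y^3 - 17/5y^2 - 9/5y ≠ 0; add g_4 = 53/50x + 3/2y^3 - 17/5y^2 - 9/5y to the basis.

S(f_1,g_4): lcm = xy^2. S = -2xy - 1/2x - 75/53y^5 + 170/53y^4 + 90/53y^3 - 1/2y.
  reduce S modulo (f_1, f_2, g_3, g_4):
  remainder -75/53y^5 + 170/53y^4 + 75/106y^3 - 40/53y^2 - 33/106y ≠ 0; add g_5 = -75/53y^5 + 170/53y^4 + 75/106y^3 - 40/53y^2 - 33/106y to the basis.

S(g_3,g_4): lcm = xy. S = 3/5x - 75/53y^4 + 170/53y^3 + 21/106y^2 - 1/2y.
  reduce S modulo (f_1, f_2, g_3, g_4, g_5):
  remainder -75/53y^4 + 125/53y^3 + 225/106y^2 + 55/106y ≠ 0; add g_6 = -75/53y^4 + 125/53y^3 + 225/106y^2 + 55/106y to the basis.

The other S-polynomials (S(f_2,g_3), S(f_2,g_4), S(f_1,g_5), S(f_2,g_5), S(g_3,g_5), S(g_4,g_5), S(f_1,g_6), S(f_2,g_6), S(g_3,g_6), S(g_4,g_6), S(g_5,g_6)) all reduce to 0 modulo the current basis, so we have a Gröbner basis.
Inter-reduce: drop elements whose leading term is divisible by another's, tail-reduce, and make monic.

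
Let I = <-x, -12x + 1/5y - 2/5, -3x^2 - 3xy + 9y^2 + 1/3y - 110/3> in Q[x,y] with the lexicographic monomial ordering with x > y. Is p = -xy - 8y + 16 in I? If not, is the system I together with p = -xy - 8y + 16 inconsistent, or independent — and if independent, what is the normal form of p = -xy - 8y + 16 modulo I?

-xy - 8y + 16 lies in I (it reduces to 0).

First compute the reduced Gröbner basis of I by Buchberger's algorithm.
f_1 = -x, LT = x.
f_2 = -12x + 1/5y - 2/5, LT = x.
f_3 = -3x^2 - 3xy + 9y^2 + 1/3y - 110/3, LT = x^2.

S(f_1,f_2): lcm = x. S = 1/60y - 1/30.
  reduce S modulo (f_1, f_2, f_3):
  remainder 1/60y - 1/30 ≠ 0; add h_4 = 1/60y - 1/30 to the basis.

The other S-polynomials (S(f_1,f_3), S(f_2,f_3), S(f_1,h_4), S(f_2,h_4), S(f_3,h_4)) all reduce to 0 modulo the current basis, so we have a Gröbner basis.
Inter-reduce: drop elements whose leading term is divisible by another's, tail-reduce, and make monic.
Reduced Gröbner basis: {x, y - 2}.
Label its elements g_1 = x, g_2 = y - 2.

Reduce p = -xy - 8y + 16 modulo G:
  leading term xy: subtract (-y)·g_1 from -xy - 8y + 16 → -8y + 16
  leading term y: subtract (-8)·g_2 from -8y + 16 → 0
  normal form = 0.
Since the normal form is 0, p ∈ I.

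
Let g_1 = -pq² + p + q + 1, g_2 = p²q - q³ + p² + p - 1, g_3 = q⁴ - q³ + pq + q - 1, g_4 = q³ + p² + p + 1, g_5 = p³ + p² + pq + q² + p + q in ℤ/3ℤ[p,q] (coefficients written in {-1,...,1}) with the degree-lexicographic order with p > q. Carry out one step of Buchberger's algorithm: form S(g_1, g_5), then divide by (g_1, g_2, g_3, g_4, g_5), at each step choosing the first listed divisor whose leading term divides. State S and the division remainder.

lcm(LM(g_1), LM(g_5)) = p³q².
S = (lcm/LT(g_1))·g_1 − (lcm/LT(g_5))·g_5 = -p²q² - pq³ - q⁴ - p³ - p²q - pq² - q³ - p².
Reduce S modulo (g_1, g_2, g_3, g_4, g_5) in that order:
  leading term p²q²: subtract (p)·g_1 from -p²q² - pq³ - q⁴ - p³ - p²q - pq² - q³ - p² → -pq³ - q⁴ - p³ - p²q - pq² - q³ + p² - pq - p
  leading term pq³: subtract (q)·g_1 from -pq³ - q⁴ - p³ - p²q - pq² - q³ + p² - pq - p → -q⁴ - p³ - p²q - pq² - q³ + p² + pq - q² - p - q
  leading term q⁴: subtract (-1)·g_3 from -q⁴ - p³ - p²q - pq² - q³ + p² + pq - q² - p - q → -p³ - p²q - pq² + q³ + p² - pq - q² - p - 1
  leading term p³: subtract (-1)·g_5 from -p³ - p²q - pq² + q³ + p² - pq - q² - p - 1 → -p²q - pq² + q³ - p² + q - 1
  leading term p²q: subtract (-1)·g_2 from -p²q - pq² + q³ - p² + q - 1 → -pq² + p + q + 1
  leading term pq²: subtract (1)·g_1 from -pq² + p + q + 1 → 0
The remainder is 0, so this S-polynomial contributes no new basis element.
An S-polynomial is built so that the two leading terms cancel; whether anything survives reduction is exactly the Gröbner-basis criterion.

S(g_1, g_5) = -p²q² - pq³ - q⁴ - p³ - p²q - pq² - q³ - p²; remainder on division = 0.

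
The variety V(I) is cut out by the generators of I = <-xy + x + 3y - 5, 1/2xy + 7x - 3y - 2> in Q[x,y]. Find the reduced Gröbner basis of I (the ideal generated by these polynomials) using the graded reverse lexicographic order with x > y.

The reduced Gröbner basis is the canonical form of the ideal for this ordering.

f_1 = -xy + x + 3y - 5, LT = xy.
f_2 = 1/2xy + 7x - 3y - 2, LT = xy.

S(f_1,f_2): lcm = xy. S = -15x + 3y + 9.
  leading term x: no divisor's leading term divides it; move -15x to the remainder.
  leading term y: no divisor's leading term divides it; move 3y to the remainder.
  leading term 1: no divisor's leading term divides it; move 9 to the remainder.
  remainder -15x + 3y + 9 ≠ 0; add g_3 = -15x + 3y + 9 to the basis.

S(f_1,g_3): lcm = xy. S = 1/5y^2 - x - 12/5y + 5.
  leading term y^2: no divisor's leading term divides it; move 1/5y^2 to the remainder.
  leading term x: subtract (1/15)·g_3 from -x - 12/5y + 5 → -13/5y + 22/5
  leading term y: no divisor's leading term divides it; move -13/5y to the remainder.
  leading term 1: no divisor's leading term divides it; move 22/5 to the remainder.
  remainder 1/5y^2 - 13/5y + 22/5 ≠ 0; add g_4 = 1/5y^2 - 13/5y + 22/5 to the basis.

The other S-polynomials (S(f_2,g_3), S(f_1,g_4), S(f_2,g_4), S(g_3,g_4)) all reduce to 0 modulo the current basis, so we have a Gröbner basis.
Inter-reduce: drop elements whose leading term is divisible by another's, tail-reduce, and make monic.

G = {y^2 - 13y + 22, x - 1/5y - 3/5}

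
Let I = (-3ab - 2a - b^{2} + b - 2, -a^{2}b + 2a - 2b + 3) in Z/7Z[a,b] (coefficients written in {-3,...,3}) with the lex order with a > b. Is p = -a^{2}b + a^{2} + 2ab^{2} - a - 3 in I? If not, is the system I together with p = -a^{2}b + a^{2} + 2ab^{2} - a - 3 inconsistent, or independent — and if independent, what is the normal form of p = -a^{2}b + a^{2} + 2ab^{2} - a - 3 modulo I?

First compute the reduced Gröbner basis of I by Buchberger's algorithm.
f_1 = -3ab - 2a - b^{2} + b - 2, LT = ab.
f_2 = -a^{2}b + 2a - 2b + 3, LT = a^{2}b.

S(f_1,f_2): lcm = a^{2}b. S = 3a^{2} - 2ab^{2} + 2ab - 2a - 2b + 3.
  reduce S modulo (f_1, f_2):
  remainder 3a^{2} + 2a + 3b^{3} - b^{2} + 2b ≠ 0; add h_3 = 3a^{2} + 2a + 3b^{3} - b^{2} + 2b to the basis.

S(f_1,h_3): lcm = a^{2}b. S = 3a^{2} - 2ab^{2} - ab + 3a - b^{4} - 2b^{3} - 3b^{2}.
  reduce S modulo (f_1, f_2, h_3):
  remainder -b^{4} - 2b^{3} - 2b^{2} + b - 1 ≠ 0; add h_4 = -b^{4} - 2b^{3} - 2b^{2} + b - 1 to the basis.

The other S-polynomials (S(f_2,h_3), S(f_1,h_4), S(f_2,h_4), S(h_3,h_4)) all reduce to 0 modulo the current basis, so we have a Gröbner basis.
Inter-reduce: drop elements whose leading term is divisible by another's, tail-reduce, and make monic.
Reduced Gröbner basis: {a^{2} + 3a + b^{3} + 2b^{2} + 3b, ab + 3a - 2b^{2} + 2b + 3, b^{4} + 2b^{3} + 2b^{2} - b + 1}.
Label its elements g_1 = a^{2} + 3a + b^{3} + 2b^{2} + 3b, g_2 = ab + 3a - 2b^{2} + 2b + 3, g_3 = b^{4} + 2b^{3} + 2b^{2} - b + 1.

Reduce p = -a^{2}b + a^{2} + 2ab^{2} - a - 3 modulo G:
  leading term a^{2}b: subtract (-b)·g_1 from -a^{2}b + a^{2} + 2ab^{2} - a - 3 → a^{2} + 2ab^{2} + 3ab - a + b^{4} + 2b^{3} + 3b^{2} - 3
  leading term a^{2}: subtract (1)·g_1 from a^{2} + 2ab^{2} + 3ab - a + b^{4} + 2b^{3} + 3b^{2} - 3 → 2ab^{2} + 3ab + 3a + b^{4} + b^{3} + b^{2} - 3b - 3
  leading term ab^{2}: subtract (2b)·g_2 from 2ab^{2} + 3ab + 3a + b^{4} + b^{3} + b^{2} - 3b - 3 → -3ab + 3a + b^{4} - 2b^{3} - 3b^{2} - 2b - 3
  leading term ab: subtract (-3)·g_2 from -3ab + 3a + b^{4} - 2b^{3} - 3b^{2} - 2b - 3 → -2a + b^{4} - 2b^{3} - 2b^{2} - 3b - 1
  leading term a: no divisor's leading term divides it; move -2a to the remainder.
  leading term b^{4}: subtract (1)·g_3 from b^{4} - 2b^{3} - 2b^{2} - 3b - 1 → 3b^{3} + 3b^{2} - 2b - 2
  leading term b^{3}: no divisor's leading term divides it; move 3b^{3} to the remainder.
  leading term b^{2}: no divisor's leading term divides it; move 3b^{2} to the remainder.
  leading term b: no divisor's leading term divides it; move -2b to the remainder.
  leading term 1: no divisor's leading term divides it; move -2 to the remainder.
  normal form = -2a + 3b^{3} + 3b^{2} - 2b - 2.
The normal form is nonzero, so p ∉ I. Since p minus its normal form lies in I, I + (p) = I + (r) where r = -2a + 3b^{3} + 3b^{2} - 2b - 2; decide whether this ideal is the whole ring.
Run Buchberger on G together with r (pairs among the g_i already reduce to 0 since G is a Gröbner basis):
g_1 = a^{2} + 3a + b^{3} + 2b^{2} + 3b, LT = a^{2}.
g_2 = ab + 3a - 2b^{2} + 2b + 3, LT = ab.
g_3 = b^{4} + 2b^{3} + 2b^{2} - b + 1, LT = b^{4}.
r = -2a + 3b^{3} + 3b^{2} - 2b - 2, LT = a.

S(g_1,r): lcm = a^{2}. S = -2ab^{3} - 2ab^{2} - ab + 2a + b^{3} + 2b^{2} + 3b.
  reduce S modulo (g_1, g_2, g_3, r):
  remainder 2b^{3} - 2b^{2} + 2 ≠ 0; add m_5 = 2b^{3} - 2b^{2} + 2 to the basis.

S(g_2,r): lcm = ab. S = 3a - 2b^{4} - 2b^{3} - 3b^{2} + b + 3.
  reduce S modulo (g_1, g_2, g_3, r, m_5):
  remainder -2b^{2} + 3b - 1 ≠ 0; add m_6 = -2b^{2} + 3b - 1 to the basis.

S(g_2,m_5): lcm = ab^{3}. S = -3ab^{2} - a - 2b^{4} + 2b^{3} + 3b^{2}.
  reduce S modulo (g_1, g_2, g_3, r, m_5, m_6):
  remainder -3b - 2 ≠ 0; add m_7 = -3b - 2 to the basis.

The other S-polynomials (S(g_1,g_2), S(g_1,g_3), S(g_2,g_3), S(g_3,r), S(g_1,m_5), S(g_3,m_5), S(r,m_5), S(g_1,m_6), S(g_2,m_6), S(g_3,m_6), S(r,m_6), S(m_5,m_6), S(g_1,m_7), S(g_2,m_7), S(g_3,m_7), S(r,m_7), S(m_5,m_7), S(m_6,m_7)) all reduce to 0 modulo the current basis, so we have a Gröbner basis.
Inter-reduce: drop elements whose leading term is divisible by another's, tail-reduce, and make monic.
Reduced Gröbner basis: {a - 3, b + 3}.
The reduced Gröbner basis of I + (p) is {a - 3, b + 3} ≠ {1}, a proper ideal, so the enlarged system stays consistent: p is independent of I, with normal form -2a + 3b^{3} + 3b^{2} - 2b - 2.

-a^{2}b + a^{2} + 2ab^{2} - a - 3 is independent of I; its normal form modulo I is -2a + 3b^{3} + 3b^{2} - 2b - 2.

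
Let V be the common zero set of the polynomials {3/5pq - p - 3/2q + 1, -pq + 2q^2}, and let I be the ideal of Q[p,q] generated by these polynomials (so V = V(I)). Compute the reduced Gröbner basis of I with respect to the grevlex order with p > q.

G = {p^2 - 13/3p - 3q + 10/3, pq - 5/3p - 5/2q + 5/3, q^2 - 5/6p - 5/4q + 5/6}

Buchberger's algorithm terminates because the ascending chain of leading-term ideals stabilizes.

f_1 = 3/5pq - p - 3/2q + 1, LT = pq.
f_2 = -pq + 2q^2, LT = pq.

S(f_1,f_2): lcm = pq. S = 2q^2 - 5/3p - 5/2q + 5/3.
  leading term q^2: no divisor's leading term divides it; move 2q^2 to the remainder.
  leading term p: no divisor's leading term divides it; move -5/3p to the remainder.
  leading term q: no divisor's leading term divides it; move -5/2q to the remainder.
  leading term 1: no divisor's leading term divides it; move 5/3 to the remainder.
  remainder 2q^2 - 5/3p - 5/2q + 5/3 ≠ 0; add g_3 = 2q^2 - 5/3p - 5/2q + 5/3 to the basis.

S(f_1,g_3): lcm = pq^2. S = 5/6p^2 - 5/12pq - 5/2q^2 - 5/6p + 5/3q.
  leading term p^2: no divisor's leading term divides it; move 5/6p^2 to the remainder.
  leading term pq: subtract (-25/36)·f_1 from -5/12pq - 5/2q^2 - 5/6p + 5/3q → -5/2q^2 - 55/36p + 5/8q + 25/36
  leading term q^2: subtract (-5/4)·g_3 from -5/2q^2 - 55/36p + 5/8q + 25/36 → -65/18p - 5/2q + 25/9
  leading term p: no divisor's leading term divides it; move -65/18p to the remainder.
  leading term q: no divisor's leading term divides it; move -5/2q to the remainder.
  leading term 1: no divisor's leading term divides it; move 25/9 to the remainder.
  remainder 5/6p^2 - 65/18p - 5/2q + 25/9 ≠ 0; add g_4 = 5/6p^2 - 65/18p - 5/2q + 25/9 to the basis.

The other S-polynomials (S(f_2,g_3), S(f_1,g_4), S(f_2,g_4), S(g_3,g_4)) all reduce to 0 modulo the current basis, so we have a Gröbner basis.
Inter-reduce: drop elements whose leading term is divisible by another's, tail-reduce, and make monic.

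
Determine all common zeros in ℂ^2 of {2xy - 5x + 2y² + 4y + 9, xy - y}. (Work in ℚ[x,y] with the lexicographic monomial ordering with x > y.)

{(1, -2), (1, -1), (9/5, 0)}

Compute a lex Gröbner basis by Buchberger's algorithm.
f_1 = 2xy - 5x + 2y² + 4y + 9, LT = xy.
f_2 = xy - y, LT = xy.

S(f_1,f_2): lcm = xy. S = -5/2x + y² + 3y + 9/2.
  reduce S modulo (f_1, f_2):
  remainder -5/2x + y² + 3y + 9/2 ≠ 0; add h_3 = -5/2x + y² + 3y + 9/2 to the basis.

S(f_1,h_3): lcm = xy. S = -5/2x + ⅖y³ + 11/5y² + 19/5y + 9/2.
  reduce S modulo (f_1, f_2, h_3):
  remainder ⅖y³ + 6/5y² + ⅘y ≠ 0; add h_4 = ⅖y³ + 6/5y² + ⅘y to the basis.

The other S-polynomials (S(f_2,h_3), S(f_1,h_4), S(f_2,h_4), S(h_3,h_4)) all reduce to 0 modulo the current basis, so we have a Gröbner basis.
Inter-reduce: drop elements whose leading term is divisible by another's, tail-reduce, and make monic.
Reduced Gröbner basis: {x - ⅖y² - 6/5y - 9/5, y³ + 3y² + 2y}.

From the last basis element, y³ + 3y² + 2y = 0, so y takes values in {-2, -1, 0}. Each choice, substituted upward through the basis, yields the corresponding point(s) of the solution set.
  y = -2: the earlier basis element becomes x - 1 = 0, giving x = 1 — point (1, -2).
  y = -1: the earlier basis element becomes x - 1 = 0, giving x = 1 — point (1, -1).
  y = 0: the earlier basis element becomes x - 9/5 = 0, giving x = 9/5 — point (9/5, 0).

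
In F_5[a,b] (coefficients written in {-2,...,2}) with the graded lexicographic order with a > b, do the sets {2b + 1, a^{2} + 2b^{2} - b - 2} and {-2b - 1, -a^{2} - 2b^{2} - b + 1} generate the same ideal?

Yes, the ideals are equal.

Since reduced Gröbner bases are canonical representatives of ideals under a given ordering, it suffices to compute and compare them.
Buchberger on the first generating set:
f_1 = 2b + 1, LT = b.
f_2 = a^{2} + 2b^{2} - b - 2, LT = a^{2}.

The S-polynomials (S(f_1,f_2)) all reduce to 0 modulo the current basis, so we have a Gröbner basis.
Inter-reduce: drop elements whose leading term is divisible by another's, tail-reduce, and make monic.
Reduced Gröbner basis: {a^{2} - 1, b - 2}.

Buchberger on the second generating set:
h_1 = -2b - 1, LT = b.
h_2 = -a^{2} - 2b^{2} - b + 1, LT = a^{2}.

The S-polynomials (S(h_1,h_2)) all reduce to 0 modulo the current basis, so we have a Gröbner basis.
Inter-reduce: drop elements whose leading term is divisible by another's, tail-reduce, and make monic.
Reduced Gröbner basis: {a^{2} - 1, b - 2}.

Same reduced basis, so the two generating sets span the same ideal.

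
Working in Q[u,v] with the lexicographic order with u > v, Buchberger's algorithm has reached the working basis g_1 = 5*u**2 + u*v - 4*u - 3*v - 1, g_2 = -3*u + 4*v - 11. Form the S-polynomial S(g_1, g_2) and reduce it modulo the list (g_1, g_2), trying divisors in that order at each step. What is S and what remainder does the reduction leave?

S(g_1, g_2) = 23/15*u*v - 67/15*u - 3/5*v - 1/5; remainder on division = 92/45*v**2 - 548/45*v + 728/45.

lcm(LM(g_1), LM(g_2)) = u**2.
S = (lcm/LT(g_1))·g_1 − (lcm/LT(g_2))·g_2 = 23/15*u*v - 67/15*u - 3/5*v - 1/5.
Reduce S modulo (g_1, g_2) in that order:
  leading term u*v: subtract (-23/45*v)·g_2 from 23/15*u*v - 67/15*u - 3/5*v - 1/5 → -67/15*u + 92/45*v**2 - 56/9*v - 1/5
  leading term u: subtract (67/45)·g_2 from -67/15*u + 92/45*v**2 - 56/9*v - 1/5 → 92/45*v**2 - 548/45*v + 728/45
  leading term v**2: no divisor's leading term divides it; move 92/45*v**2 to the remainder.
  leading term v: no divisor's leading term divides it; move -548/45*v to the remainder.
  leading term 1: no divisor's leading term divides it; move 728/45 to the remainder.
The remainder 92/45*v**2 - 548/45*v + 728/45 is nonzero, so it would be added as the next basis element.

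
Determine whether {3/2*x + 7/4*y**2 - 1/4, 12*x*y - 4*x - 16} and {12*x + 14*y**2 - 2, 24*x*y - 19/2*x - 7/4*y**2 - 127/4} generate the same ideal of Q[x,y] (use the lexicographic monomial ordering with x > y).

Equality of ideals is decidable: compute both reduced Gröbner bases (unique for the ordering) and check whether they agree.
Buchberger on the first generating set:
f_1 = 3/2*x + 7/4*y**2 - 1/4, LT = x.
f_2 = 12*x*y - 4*x - 16, LT = x*y.

S(f_1,f_2): lcm = x*y. S = 1/3*x + 7/6*y**3 - 1/6*y + 4/3.
  leading term x: subtract (2/9)·f_1 from 1/3*x + 7/6*y**3 - 1/6*y + 4/3 → 7/6*y**3 - 7/18*y**2 - 1/6*y + 25/18
  leading term y**3: no divisor's leading term divides it; move 7/6*y**3 to the remainder.
  leading term y**2: no divisor's leading term divides it; move -7/18*y**2 to the remainder.
  leading term y: no divisor's leading term divides it; move -1/6*y to the remainder.
  leading term 1: no divisor's leading term divides it; move 25/18 to the remainder.
  remainder 7/6*y**3 - 7/18*y**2 - 1/6*y + 25/18 ≠ 0; add g_3 = 7/6*y**3 - 7/18*y**2 - 1/6*y + 25/18 to the basis.

The other S-polynomials (S(f_1,g_3), S(f_2,g_3)) all reduce to 0 modulo the current basis, so we have a Gröbner basis.
Inter-reduce: drop elements whose leading term is divisible by another's, tail-reduce, and make monic.
Reduced Gröbner basis: {x + 7/6*y**2 - 1/6, y**3 - 1/3*y**2 - 1/7*y + 25/21}.

Buchberger on the second generating set:
h_1 = 12*x + 14*y**2 - 2, LT = x.
h_2 = 24*x*y - 19/2*x - 7/4*y**2 - 127/4, LT = x*y.

S(h_1,h_2): lcm = x*y. S = 19/48*x + 7/6*y**3 + 7/96*y**2 - 1/6*y + 127/96.
  leading term x: subtract (19/576)·h_1 from 19/48*x + 7/6*y**3 + 7/96*y**2 - 1/6*y + 127/96 → 7/6*y**3 - 7/18*y**2 - 1/6*y + 25/18
  leading term y**3: no divisor's leading term divides it; move 7/6*y**3 to the remainder.
  leading term y**2: no divisor's leading term divides it; move -7/18*y**2 to the remainder.
  leading term y: no divisor's leading term divides it; move -1/6*y to the remainder.
  leading term 1: no divisor's leading term divides it; move 25/18 to the remainder.
  remainder 7/6*y**3 - 7/18*y**2 - 1/6*y + 25/18 ≠ 0; add k_3 = 7/6*y**3 - 7/18*y**2 - 1/6*y + 25/18 to the basis.

The other S-polynomials (S(h_1,k_3), S(h_2,k_3)) all reduce to 0 modulo the current basis, so we have a Gröbner basis.
Inter-reduce: drop elements whose leading term is divisible by another's, tail-reduce, and make monic.
Reduced Gröbner basis: {x + 7/6*y**2 - 1/6, y**3 - 1/3*y**2 - 1/7*y + 25/21}.

The two bases agree; hence the ideals are identical.

Yes, the ideals are equal.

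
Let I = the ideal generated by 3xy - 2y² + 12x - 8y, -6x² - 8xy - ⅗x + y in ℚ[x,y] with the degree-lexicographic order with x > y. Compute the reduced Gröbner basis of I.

G = {y³ + 157/40y² - 3/10y, x² + 8/9y² - 157/30x + 61/18y, xy - ⅔y² + 4x - 8/3y}

f_1 = 3xy - 2y² + 12x - 8y, LT = xy.
f_2 = -6x² - 8xy - ⅗x + y, LT = x².

S(f_1,f_2): lcm = x²y. S = -2xy² + 4x² - 83/30xy + ⅙y².
  reduce S modulo (f_1, f_2):
  remainder -4/3y³ - 157/30y² + ⅖y ≠ 0; add g_3 = -4/3y³ - 157/30y² + ⅖y to the basis.

The other S-polynomials (S(f_1,g_3), S(f_2,g_3)) all reduce to 0 modulo the current basis, so we have a Gröbner basis.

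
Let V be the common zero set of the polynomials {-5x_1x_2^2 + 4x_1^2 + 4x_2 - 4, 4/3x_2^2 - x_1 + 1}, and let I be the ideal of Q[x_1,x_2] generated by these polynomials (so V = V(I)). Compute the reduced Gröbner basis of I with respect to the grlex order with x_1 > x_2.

G = {x_1^2 + 15x_1 + 16x_2 - 16, x_2^2 - 3/4x_1 + 3/4}

f_1 = -5x_1x_2^2 + 4x_1^2 + 4x_2 - 4, LT = x_1x_2^2.
f_2 = 4/3x_2^2 - x_1 + 1, LT = x_2^2.

S(f_1,f_2): lcm = x_1x_2^2. S = -1/20x_1^2 - 3/4x_1 - 4/5x_2 + 4/5.
  leading term x_1^2: no divisor's leading term divides it; move -1/20x_1^2 to the remainder.
  leading term x_1: no divisor's leading term divides it; move -3/4x_1 to the remainder.
  leading term x_2: no divisor's leading term divides it; move -4/5x_2 to the remainder.
  leading term 1: no divisor's leading term divides it; move 4/5 to the remainder.
  remainder -1/20x_1^2 - 3/4x_1 - 4/5x_2 + 4/5 ≠ 0; add g_3 = -1/20x_1^2 - 3/4x_1 - 4/5x_2 + 4/5 to the basis.

The other S-polynomials (S(f_1,g_3), S(f_2,g_3)) all reduce to 0 modulo the current basis, so we have a Gröbner basis.
Inter-reduce: drop elements whose leading term is divisible by another's, tail-reduce, and make monic.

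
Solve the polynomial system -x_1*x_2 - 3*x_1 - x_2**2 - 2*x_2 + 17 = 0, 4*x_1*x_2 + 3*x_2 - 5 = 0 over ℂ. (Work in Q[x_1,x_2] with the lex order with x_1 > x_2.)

{(-1, -5), (19/8 + 5*sqrt(177)/24, 15/8 - sqrt(177)/8), (19/8 - 5*sqrt(177)/24, sqrt(177)/8 + 15/8)}

Compute a lex Gröbner basis by Buchberger's algorithm.
f_1 = -x_1*x_2 - 3*x_1 - x_2**2 - 2*x_2 + 17, LT = x_1*x_2.
f_2 = 4*x_1*x_2 + 3*x_2 - 5, LT = x_1*x_2.

S(f_1,f_2): lcm = x_1*x_2. S = 3*x_1 + x_2**2 + 5/4*x_2 - 63/4.
  reduce S modulo (f_1, f_2):
  remainder 3*x_1 + x_2**2 + 5/4*x_2 - 63/4 ≠ 0; add h_3 = 3*x_1 + x_2**2 + 5/4*x_2 - 63/4 to the basis.

S(f_1,h_3): lcm = x_1*x_2. S = 3*x_1 - 1/3*x_2**3 + 7/12*x_2**2 + 29/4*x_2 - 17.
  reduce S modulo (f_1, f_2, h_3):
  remainder -1/3*x_2**3 - 5/12*x_2**2 + 6*x_2 - 5/4 ≠ 0; add h_4 = -1/3*x_2**3 - 5/12*x_2**2 + 6*x_2 - 5/4 to the basis.

The other S-polynomials (S(f_2,h_3), S(f_1,h_4), S(f_2,h_4), S(h_3,h_4)) all reduce to 0 modulo the current basis, so we have a Gröbner basis.
Inter-reduce: drop elements whose leading term is divisible by another's, tail-reduce, and make monic.
Reduced Gröbner basis: {x_1 + 1/3*x_2**2 + 5/12*x_2 - 21/4, x_2**3 + 5/4*x_2**2 - 18*x_2 + 15/4}.

A lex Gröbner basis eliminates variables successively. Here x_2**3 + 5/4*x_2**2 - 18*x_2 + 15/4 depends only on x_2, with roots {-5, 15/8 - sqrt(177)/8, sqrt(177)/8 + 15/8}; lifting each root through the earlier basis elements recovers the full solutions.
  x_2 = -5: the earlier basis element becomes x_1 + 1 = 0, giving x_1 = -1 — point (-1, -5).
  x_2 = 15/8 - sqrt(177)/8: the earlier basis element becomes x_1 - 5*sqrt(177)/24 - 19/8 = 0, giving x_1 = 19/8 + 5*sqrt(177)/24 — point (19/8 + 5*sqrt(177)/24, 15/8 - sqrt(177)/8).
  x_2 = sqrt(177)/8 + 15/8: the earlier basis element becomes x_1 - 19/8 + 5*sqrt(177)/24 = 0, giving x_1 = 19/8 - 5*sqrt(177)/24 — point (19/8 - 5*sqrt(177)/24, sqrt(177)/8 + 15/8).
Zero-dimensionality of the ideal guarantees finitely many solutions over ℂ.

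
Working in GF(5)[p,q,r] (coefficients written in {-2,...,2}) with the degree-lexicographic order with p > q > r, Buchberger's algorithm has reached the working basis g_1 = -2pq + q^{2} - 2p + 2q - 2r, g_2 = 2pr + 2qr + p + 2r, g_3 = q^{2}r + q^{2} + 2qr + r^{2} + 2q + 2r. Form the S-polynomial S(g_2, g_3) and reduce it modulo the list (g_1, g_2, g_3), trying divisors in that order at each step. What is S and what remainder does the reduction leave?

lcm(LM(g_2), LM(g_3)) = pq^{2}r.
S = (lcm/LT(g_2))·g_2 − (lcm/LT(g_3))·g_3 = q^{3}r + 2pq^{2} - 2pqr - pr^{2} + q^{2}r - 2pq - 2pr.
Reduce S modulo (g_1, g_2, g_3) in that order:
  leading term q^{3}r: subtract (q)·g_3 from q^{3}r + 2pq^{2} - 2pqr - pr^{2} + q^{2}r - 2pq - 2pr → 2pq^{2} - 2pqr - pr^{2} - q^{3} - q^{2}r - qr^{2} - 2pq - 2pr - 2q^{2} - 2qr
  leading term pq^{2}: subtract (-q)·g_1 from 2pq^{2} - 2pqr - pr^{2} - q^{3} - q^{2}r - qr^{2} - 2pq - 2pr - 2q^{2} - 2qr → -2pqr - pr^{2} - q^{2}r - qr^{2} + pq - 2pr + qr
  leading term pqr: subtract (r)·g_1 from -2pqr - pr^{2} - q^{2}r - qr^{2} + pq - 2pr + qr → -pr^{2} - 2q^{2}r - qr^{2} + pq - qr + 2r^{2}
  leading term pr^{2}: subtract (2r)·g_2 from -pr^{2} - 2q^{2}r - qr^{2} + pq - qr + 2r^{2} → -2q^{2}r + pq - 2pr - qr - 2r^{2}
  leading term q^{2}r: subtract (-2)·g_3 from -2q^{2}r + pq - 2pr - qr - 2r^{2} → pq - 2pr + 2q^{2} - 2qr - q - r
  leading term pq: subtract (2)·g_1 from pq - 2pr + 2q^{2} - 2qr - q - r → -2pr - 2qr - p - 2r
  leading term pr: subtract (-1)·g_2 from -2pr - 2qr - p - 2r → 0
The remainder is 0, so this S-polynomial contributes no new basis element.
This is the inner loop of Buchberger's algorithm — each nonzero remainder becomes a new basis element.

S(g_2, g_3) = q^{3}r + 2pq^{2} - 2pqr - pr^{2} + q^{2}r - 2pq - 2pr; remainder on division = 0.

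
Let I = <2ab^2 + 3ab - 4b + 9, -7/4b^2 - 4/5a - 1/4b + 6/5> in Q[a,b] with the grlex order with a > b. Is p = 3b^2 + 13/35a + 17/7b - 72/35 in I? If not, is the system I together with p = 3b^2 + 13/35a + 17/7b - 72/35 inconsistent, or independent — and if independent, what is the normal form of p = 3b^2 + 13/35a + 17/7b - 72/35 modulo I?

Adjoining 3b^2 + 13/35a + 17/7b - 72/35 makes the ideal the whole ring: the system is inconsistent.

First compute the reduced Gröbner basis of I by Buchberger's algorithm.
f_1 = 2ab^2 + 3ab - 4b + 9, LT = ab^2.
f_2 = -7/4b^2 - 4/5a - 1/4b + 6/5, LT = b^2.

S(f_1,f_2): lcm = ab^2. S = -16/35a^2 + 19/14ab + 24/35a - 2b + 9/2.
  reduce S modulo (f_1, f_2):
  remainder -16/35a^2 + 19/14ab + 24/35a - 2b + 9/2 ≠ 0; add h_3 = -16/35a^2 + 19/14ab + 24/35a - 2b + 9/2 to the basis.

The other S-polynomials (S(f_1,h_3), S(f_2,h_3)) all reduce to 0 modulo the current basis, so we have a Gröbner basis.
Inter-reduce: drop elements whose leading term is divisible by another's, tail-reduce, and make monic.
Reduced Gröbner basis: {a^2 - 95/32ab - 3/2a + 35/8b - 315/32, b^2 + 16/35a + 1/7b - 24/35}.
Label its elements g_1 = a^2 - 95/32ab - 3/2a + 35/8b - 315/32, g_2 = b^2 + 16/35a + 1/7b - 24/35.

Reduce p = 3b^2 + 13/35a + 17/7b - 72/35 modulo G:
  leading term b^2: subtract (3)·g_2 from 3b^2 + 13/35a + 17/7b - 72/35 → -a + 2b
  leading term a: no divisor's leading term divides it; move -a to the remainder.
  leading term b: no divisor's leading term divides it; move 2b to the remainder.
  normal form = -a + 2b.
The normal form is nonzero, so p ∉ I. Since p minus its normal form lies in I, I + (p) = I + (r) where r = -a + 2b; decide whether this ideal is the whole ring.
Run Buchberger on G together with r (pairs among the g_i already reduce to 0 since G is a Gröbner basis):
g_1 = a^2 - 95/32ab - 3/2a + 35/8b - 315/32, LT = a^2.
g_2 = b^2 + 16/35a + 1/7b - 24/35, LT = b^2.
r = -a + 2b, LT = a.

S(g_1,r): lcm = a^2. S = -31/32ab - 3/2a + 35/8b - 315/32.
  reduce S modulo (g_1, g_2, r):
  remainder 1917/560b - 12513/1120 ≠ 0; add m_4 = 1917/560b - 12513/1120 to the basis.

S(g_2,m_4): lcm = b^2. S = 16/35a + 30475/8946b - 24/35.
  reduce S modulo (g_1, g_2, r, m_4):
  remainder 21912415/1633284 ≠ 0; add m_5 = 21912415/1633284 to the basis.

The other S-polynomials (S(g_1,g_2), S(g_2,r), S(g_1,m_4), S(r,m_4), S(g_1,m_5), S(g_2,m_5), S(r,m_5), S(m_4,m_5)) all reduce to 0 modulo the current basis, so we have a Gröbner basis.
Inter-reduce: drop elements whose leading term is divisible by another's, tail-reduce, and make monic.
Reduced Gröbner basis: {1}.
The reduced Gröbner basis of I + (p) is {1}: the ideal is the whole ring, so the enlarged system has no common solution — adjoining p is inconsistent.

The remainder on division by a Gröbner basis is unique — it is the normal form.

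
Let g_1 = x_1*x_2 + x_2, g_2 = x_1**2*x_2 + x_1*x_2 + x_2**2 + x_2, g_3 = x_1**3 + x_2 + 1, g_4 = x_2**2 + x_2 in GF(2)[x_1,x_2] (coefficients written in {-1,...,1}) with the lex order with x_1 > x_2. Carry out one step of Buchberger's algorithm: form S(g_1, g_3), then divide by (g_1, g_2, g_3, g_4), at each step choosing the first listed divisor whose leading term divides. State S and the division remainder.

lcm(LM(g_1), LM(g_3)) = x_1**3*x_2.
S = (lcm/LT(g_1))·g_1 − (lcm/LT(g_3))·g_3 = x_1**2*x_2 + x_2**2 + x_2.
Reduce S modulo (g_1, g_2, g_3, g_4) in that order:
  leading term x_1**2*x_2: subtract (x_1)·g_1 from x_1**2*x_2 + x_2**2 + x_2 → x_1*x_2 + x_2**2 + x_2
  leading term x_1*x_2: subtract (1)·g_1 from x_1*x_2 + x_2**2 + x_2 → x_2**2
  leading term x_2**2: subtract (1)·g_4 from x_2**2 → x_2
  leading term x_2: no divisor's leading term divides it; move x_2 to the remainder.
The remainder x_2 is nonzero, so it would be added as the next basis element.

S(g_1, g_3) = x_1**2*x_2 + x_2**2 + x_2; remainder on division = x_2.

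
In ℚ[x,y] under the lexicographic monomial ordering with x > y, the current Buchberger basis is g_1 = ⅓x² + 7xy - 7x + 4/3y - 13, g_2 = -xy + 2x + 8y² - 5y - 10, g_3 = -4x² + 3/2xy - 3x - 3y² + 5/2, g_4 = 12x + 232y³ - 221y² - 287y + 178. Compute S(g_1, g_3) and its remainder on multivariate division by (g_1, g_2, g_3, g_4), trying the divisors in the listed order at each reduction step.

S(g_1, g_3) = 171/8xy - 87/4x - ¾y² + 4y - 307/8; remainder on division = -406y³ + 557y² + 3195/8y - 4509/8.

lcm(LM(g_1), LM(g_3)) = x².
S = (lcm/LT(g_1))·g_1 − (lcm/LT(g_3))·g_3 = 171/8xy - 87/4x - ¾y² + 4y - 307/8.
Reduce S modulo (g_1, g_2, g_3, g_4) in that order:
  leading term xy: subtract (-171/8)·g_2 from 171/8xy - 87/4x - ¾y² + 4y - 307/8 → 21x + 681/4y² - 823/8y - 2017/8
  leading term x: subtract (7/4)·g_4 from 21x + 681/4y² - 823/8y - 2017/8 → -406y³ + 557y² + 3195/8y - 4509/8
  leading term y³: no divisor's leading term divides it; move -406y³ to the remainder.
  leading term y²: no divisor's leading term divides it; move 557y² to the remainder.
  leading term y: no divisor's leading term divides it; move 3195/8y to the remainder.
  leading term 1: no divisor's leading term divides it; move -4509/8 to the remainder.
The remainder -406y³ + 557y² + 3195/8y - 4509/8 is nonzero, so it would be added as the next basis element.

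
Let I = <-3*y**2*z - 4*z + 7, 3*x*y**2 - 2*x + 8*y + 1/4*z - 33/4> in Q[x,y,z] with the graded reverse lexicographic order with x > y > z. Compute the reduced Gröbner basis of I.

f_1 = -3*y**2*z - 4*z + 7, LT = y**2*z.
f_2 = 3*x*y**2 - 2*x + 8*y + 1/4*z - 33/4, LT = x*y**2.

S(f_1,f_2): lcm = x*y**2*z. S = 2*x*z - 8/3*y*z - 1/12*z**2 - 7/3*x + 11/4*z.
  leading term x*z: no divisor's leading term divides it; move 2*x*z to the remainder.
  leading term y*z: no divisor's leading term divides it; move -8/3*y*z to the remainder.
  leading term z**2: no divisor's leading term divides it; move -1/12*z**2 to the remainder.
  leading term x: no divisor's leading term divides it; move -7/3*x to the remainder.
  leading term z: no divisor's leading term divides it; move 11/4*z to the remainder.
  remainder 2*x*z - 8/3*y*z - 1/12*z**2 - 7/3*x + 11/4*z ≠ 0; add g_3 = 2*x*z - 8/3*y*z - 1/12*z**2 - 7/3*x + 11/4*z to the basis.

S(f_1,g_3): lcm = x*y**2*z. S = 4/3*y**3*z + 1/24*y**2*z**2 + 7/6*x*y**2 - 11/8*y**2*z + 4/3*x*z - 7/3*x.
  leading term y**3*z: subtract (-4/9*y)·f_1 from 4/3*y**3*z + 1/24*y**2*z**2 + 7/6*x*y**2 - 11/8*y**2*z + 4/3*x*z - 7/3*x → 1/24*y**2*z**2 + 7/6*x*y**2 - 11/8*y**2*z + 4/3*x*z - 16/9*y*z - 7/3*x + 28/9*y
  leading term y**2*z**2: subtract (-1/72*z)·f_1 from 1/24*y**2*z**2 + 7/6*x*y**2 - 11/8*y**2*z + 4/3*x*z - 16/9*y*z - 7/3*x + 28/9*y → 7/6*x*y**2 - 11/8*y**2*z + 4/3*x*z - 16/9*y*z - 1/18*z**2 - 7/3*x + 28/9*y + 7/72*z
  leading term x*y**2: subtract (7/18)·f_2 from 7/6*x*y**2 - 11/8*y**2*z + 4/3*x*z - 16/9*y*z - 1/18*z**2 - 7/3*x + 28/9*y + 7/72*z → -11/8*y**2*z + 4/3*x*z - 16/9*y*z - 1/18*z**2 - 14/9*x + 77/24
  leading term y**2*z: subtract (11/24)·f_1 from -11/8*y**2*z + 4/3*x*z - 16/9*y*z - 1/18*z**2 - 14/9*x + 77/24 → 4/3*x*z - 16/9*y*z - 1/18*z**2 - 14/9*x + 11/6*z
  leading term x*z: subtract (2/3)·g_3 from 4/3*x*z - 16/9*y*z - 1/18*z**2 - 14/9*x + 11/6*z → 0
  remainder 0.

S(f_2,g_3): lcm = x*y**2*z. S = 4/3*y**3*z + 1/24*y**2*z**2 + 7/6*x*y**2 - 11/8*y**2*z - 2/3*x*z + 8/3*y*z + 1/12*z**2 - 11/4*z.
  leading term y**3*z: subtract (-4/9*y)·f_1 from 4/3*y**3*z + 1/24*y**2*z**2 + 7/6*x*y**2 - 11/8*y**2*z - 2/3*x*z + 8/3*y*z + 1/12*z**2 - 11/4*z → 1/24*y**2*z**2 + 7/6*x*y**2 - 11/8*y**2*z - 2/3*x*z + 8/9*y*z + 1/12*z**2 + 28/9*y - 11/4*z
  leading term y**2*z**2: subtract (-1/72*z)·f_1 from 1/24*y**2*z**2 + 7/6*x*y**2 - 11/8*y**2*z - 2/3*x*z + 8/9*y*z + 1/12*z**2 + 28/9*y - 11/4*z → 7/6*x*y**2 - 11/8*y**2*z - 2/3*x*z + 8/9*y*z + 1/36*z**2 + 28/9*y - 191/72*z
  leading term x*y**2: subtract (7/18)·f_2 from 7/6*x*y**2 - 11/8*y**2*z - 2/3*x*z + 8/9*y*z + 1/36*z**2 + 28/9*y - 191/72*z → -11/8*y**2*z - 2/3*x*z + 8/9*y*z + 1/36*z**2 + 7/9*x - 11/4*z + 77/24
  leading term y**2*z: subtract (11/24)·f_1 from -11/8*y**2*z - 2/3*x*z + 8/9*y*z + 1/36*z**2 + 7/9*x - 11/4*z + 77/24 → -2/3*x*z + 8/9*y*z + 1/36*z**2 + 7/9*x - 11/12*z
  leading term x*z: subtract (-1/3)·g_3 from -2/3*x*z + 8/9*y*z + 1/36*z**2 + 7/9*x - 11/12*z → 0
  remainder 0.

Every S-polynomial of the final basis reduces to 0, so we have a Gröbner basis.

G = {x*y**2 - 2/3*x + 8/3*y + 1/12*z - 11/4, y**2*z + 4/3*z - 7/3, x*z - 4/3*y*z - 1/24*z**2 - 7/6*x + 11/8*z}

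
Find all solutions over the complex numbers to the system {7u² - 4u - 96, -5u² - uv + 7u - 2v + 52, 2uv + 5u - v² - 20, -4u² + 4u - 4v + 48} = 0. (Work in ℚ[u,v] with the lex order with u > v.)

{(4, 0)}

Compute a lex Gröbner basis by Buchberger's algorithm.
f_1 = 7u² - 4u - 96, LT = u².
f_2 = -5u² - uv + 7u - 2v + 52, LT = u².
f_3 = 2uv + 5u - v² - 20, LT = uv.
f_4 = -4u² + 4u - 4v + 48, LT = u².

S(f_1,f_2): lcm = u². S = -⅕uv + 29/35u - ⅖v - 116/35.
  reduce S modulo (f_1, f_2, f_3, f_4):
  remainder 93/70u - 1/10v² - ⅖v - 186/35 ≠ 0; add h_5 = 93/70u - 1/10v² - ⅖v - 186/35 to the basis.

S(f_1,f_3): lcm = u²v. S = -5/2u² + ½uv² - 4/7uv + 10u - 96/7v.
  reduce S modulo (f_1, f_2, f_3, f_4, h_5):
  remainder ¼v³ + 67/868v² - 2067/434v ≠ 0; add h_6 = ¼v³ + 67/868v² - 2067/434v to the basis.

S(f_1,f_4): lcm = u². S = 3/7u - v - 12/7.
  reduce S modulo (f_1, f_2, f_3, f_4, h_5, h_6):
  remainder 1/31v² - 27/31v ≠ 0; add h_7 = 1/31v² - 27/31v to the basis.

S(f_2,f_3): lcm = u²v. S = -5/2u² + 7/10uv² - 7/5uv + 10u + ⅖v² - 52/5v.
  reduce S modulo (f_1, f_2, f_3, f_4, h_5, h_6, h_7):
  remainder 7v ≠ 0; add h_8 = 7v to the basis.

The other S-polynomials (S(f_2,f_4), S(f_3,f_4), S(f_1,h_5), S(f_2,h_5), S(f_3,h_5), S(f_4,h_5), S(f_1,h_6), S(f_2,h_6), S(f_3,h_6), S(f_4,h_6), S(h_5,h_6), S(f_1,h_7), S(f_2,h_7), S(f_3,h_7), S(f_4,h_7), S(h_5,h_7), S(h_6,h_7), S(f_1,h_8), S(f_2,h_8), S(f_3,h_8), S(f_4,h_8), S(h_5,h_8), S(h_6,h_8), S(h_7,h_8)) all reduce to 0 modulo the current basis, so we have a Gröbner basis.
Inter-reduce: drop elements whose leading term is divisible by another's, tail-reduce, and make monic.
Reduced Gröbner basis: {u - 4, v}.

The lex basis is triangular: the last element involves only v. Solving v = 0 gives v ∈ {0}; substituting each value into the earlier elements determines the remaining variables.
  v = 0: the earlier basis element becomes u - 4 = 0, giving u = 4 — point (4, 0).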